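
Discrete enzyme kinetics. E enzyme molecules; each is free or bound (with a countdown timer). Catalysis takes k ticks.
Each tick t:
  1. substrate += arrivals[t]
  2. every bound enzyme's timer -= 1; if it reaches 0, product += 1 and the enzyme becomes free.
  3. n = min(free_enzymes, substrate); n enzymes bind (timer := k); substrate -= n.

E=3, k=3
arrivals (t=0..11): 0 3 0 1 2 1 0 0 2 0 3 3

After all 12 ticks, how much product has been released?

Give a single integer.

Answer: 9

Derivation:
t=0: arr=0 -> substrate=0 bound=0 product=0
t=1: arr=3 -> substrate=0 bound=3 product=0
t=2: arr=0 -> substrate=0 bound=3 product=0
t=3: arr=1 -> substrate=1 bound=3 product=0
t=4: arr=2 -> substrate=0 bound=3 product=3
t=5: arr=1 -> substrate=1 bound=3 product=3
t=6: arr=0 -> substrate=1 bound=3 product=3
t=7: arr=0 -> substrate=0 bound=1 product=6
t=8: arr=2 -> substrate=0 bound=3 product=6
t=9: arr=0 -> substrate=0 bound=3 product=6
t=10: arr=3 -> substrate=2 bound=3 product=7
t=11: arr=3 -> substrate=3 bound=3 product=9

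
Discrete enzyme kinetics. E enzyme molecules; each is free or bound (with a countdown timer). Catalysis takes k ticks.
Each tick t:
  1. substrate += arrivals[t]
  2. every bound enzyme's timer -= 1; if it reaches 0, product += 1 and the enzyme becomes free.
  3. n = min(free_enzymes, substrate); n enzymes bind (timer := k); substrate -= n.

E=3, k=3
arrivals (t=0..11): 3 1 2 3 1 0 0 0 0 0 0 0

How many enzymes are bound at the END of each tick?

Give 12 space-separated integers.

Answer: 3 3 3 3 3 3 3 3 3 1 1 1

Derivation:
t=0: arr=3 -> substrate=0 bound=3 product=0
t=1: arr=1 -> substrate=1 bound=3 product=0
t=2: arr=2 -> substrate=3 bound=3 product=0
t=3: arr=3 -> substrate=3 bound=3 product=3
t=4: arr=1 -> substrate=4 bound=3 product=3
t=5: arr=0 -> substrate=4 bound=3 product=3
t=6: arr=0 -> substrate=1 bound=3 product=6
t=7: arr=0 -> substrate=1 bound=3 product=6
t=8: arr=0 -> substrate=1 bound=3 product=6
t=9: arr=0 -> substrate=0 bound=1 product=9
t=10: arr=0 -> substrate=0 bound=1 product=9
t=11: arr=0 -> substrate=0 bound=1 product=9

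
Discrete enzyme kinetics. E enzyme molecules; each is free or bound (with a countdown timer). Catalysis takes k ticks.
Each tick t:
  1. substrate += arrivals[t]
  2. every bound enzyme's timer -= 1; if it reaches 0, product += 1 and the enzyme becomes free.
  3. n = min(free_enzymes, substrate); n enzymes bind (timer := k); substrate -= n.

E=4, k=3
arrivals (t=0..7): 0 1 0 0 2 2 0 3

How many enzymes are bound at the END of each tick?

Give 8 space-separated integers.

t=0: arr=0 -> substrate=0 bound=0 product=0
t=1: arr=1 -> substrate=0 bound=1 product=0
t=2: arr=0 -> substrate=0 bound=1 product=0
t=3: arr=0 -> substrate=0 bound=1 product=0
t=4: arr=2 -> substrate=0 bound=2 product=1
t=5: arr=2 -> substrate=0 bound=4 product=1
t=6: arr=0 -> substrate=0 bound=4 product=1
t=7: arr=3 -> substrate=1 bound=4 product=3

Answer: 0 1 1 1 2 4 4 4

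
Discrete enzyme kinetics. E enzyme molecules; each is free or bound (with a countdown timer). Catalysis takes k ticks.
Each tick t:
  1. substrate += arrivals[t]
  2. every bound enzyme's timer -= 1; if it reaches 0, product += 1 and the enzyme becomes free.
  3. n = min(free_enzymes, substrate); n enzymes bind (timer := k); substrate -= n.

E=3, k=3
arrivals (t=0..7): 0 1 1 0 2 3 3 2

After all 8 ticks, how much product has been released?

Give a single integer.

t=0: arr=0 -> substrate=0 bound=0 product=0
t=1: arr=1 -> substrate=0 bound=1 product=0
t=2: arr=1 -> substrate=0 bound=2 product=0
t=3: arr=0 -> substrate=0 bound=2 product=0
t=4: arr=2 -> substrate=0 bound=3 product=1
t=5: arr=3 -> substrate=2 bound=3 product=2
t=6: arr=3 -> substrate=5 bound=3 product=2
t=7: arr=2 -> substrate=5 bound=3 product=4

Answer: 4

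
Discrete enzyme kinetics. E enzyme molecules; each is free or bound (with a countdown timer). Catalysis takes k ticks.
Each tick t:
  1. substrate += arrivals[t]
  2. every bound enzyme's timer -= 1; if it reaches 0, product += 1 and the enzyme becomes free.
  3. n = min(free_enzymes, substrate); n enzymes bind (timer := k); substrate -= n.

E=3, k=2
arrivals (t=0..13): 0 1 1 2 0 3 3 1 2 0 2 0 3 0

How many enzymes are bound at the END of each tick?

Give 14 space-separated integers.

t=0: arr=0 -> substrate=0 bound=0 product=0
t=1: arr=1 -> substrate=0 bound=1 product=0
t=2: arr=1 -> substrate=0 bound=2 product=0
t=3: arr=2 -> substrate=0 bound=3 product=1
t=4: arr=0 -> substrate=0 bound=2 product=2
t=5: arr=3 -> substrate=0 bound=3 product=4
t=6: arr=3 -> substrate=3 bound=3 product=4
t=7: arr=1 -> substrate=1 bound=3 product=7
t=8: arr=2 -> substrate=3 bound=3 product=7
t=9: arr=0 -> substrate=0 bound=3 product=10
t=10: arr=2 -> substrate=2 bound=3 product=10
t=11: arr=0 -> substrate=0 bound=2 product=13
t=12: arr=3 -> substrate=2 bound=3 product=13
t=13: arr=0 -> substrate=0 bound=3 product=15

Answer: 0 1 2 3 2 3 3 3 3 3 3 2 3 3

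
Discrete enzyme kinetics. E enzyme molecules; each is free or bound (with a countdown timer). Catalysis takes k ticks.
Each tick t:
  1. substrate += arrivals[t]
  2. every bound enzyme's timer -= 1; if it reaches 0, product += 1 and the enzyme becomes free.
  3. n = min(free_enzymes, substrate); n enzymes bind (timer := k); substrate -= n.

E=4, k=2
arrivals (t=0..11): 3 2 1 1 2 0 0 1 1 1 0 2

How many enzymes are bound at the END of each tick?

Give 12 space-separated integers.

t=0: arr=3 -> substrate=0 bound=3 product=0
t=1: arr=2 -> substrate=1 bound=4 product=0
t=2: arr=1 -> substrate=0 bound=3 product=3
t=3: arr=1 -> substrate=0 bound=3 product=4
t=4: arr=2 -> substrate=0 bound=3 product=6
t=5: arr=0 -> substrate=0 bound=2 product=7
t=6: arr=0 -> substrate=0 bound=0 product=9
t=7: arr=1 -> substrate=0 bound=1 product=9
t=8: arr=1 -> substrate=0 bound=2 product=9
t=9: arr=1 -> substrate=0 bound=2 product=10
t=10: arr=0 -> substrate=0 bound=1 product=11
t=11: arr=2 -> substrate=0 bound=2 product=12

Answer: 3 4 3 3 3 2 0 1 2 2 1 2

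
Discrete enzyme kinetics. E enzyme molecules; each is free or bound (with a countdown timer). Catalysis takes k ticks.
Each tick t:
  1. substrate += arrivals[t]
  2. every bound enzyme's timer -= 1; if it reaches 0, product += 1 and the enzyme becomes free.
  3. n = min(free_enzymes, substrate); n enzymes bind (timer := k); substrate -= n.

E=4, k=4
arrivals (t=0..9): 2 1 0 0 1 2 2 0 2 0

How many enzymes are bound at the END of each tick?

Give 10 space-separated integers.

t=0: arr=2 -> substrate=0 bound=2 product=0
t=1: arr=1 -> substrate=0 bound=3 product=0
t=2: arr=0 -> substrate=0 bound=3 product=0
t=3: arr=0 -> substrate=0 bound=3 product=0
t=4: arr=1 -> substrate=0 bound=2 product=2
t=5: arr=2 -> substrate=0 bound=3 product=3
t=6: arr=2 -> substrate=1 bound=4 product=3
t=7: arr=0 -> substrate=1 bound=4 product=3
t=8: arr=2 -> substrate=2 bound=4 product=4
t=9: arr=0 -> substrate=0 bound=4 product=6

Answer: 2 3 3 3 2 3 4 4 4 4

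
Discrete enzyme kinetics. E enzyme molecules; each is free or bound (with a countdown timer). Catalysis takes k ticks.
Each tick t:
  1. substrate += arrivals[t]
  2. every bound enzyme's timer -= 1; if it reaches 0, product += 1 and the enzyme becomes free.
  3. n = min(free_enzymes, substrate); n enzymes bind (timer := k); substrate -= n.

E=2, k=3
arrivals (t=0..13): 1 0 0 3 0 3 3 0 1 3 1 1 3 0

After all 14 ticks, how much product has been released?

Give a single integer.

Answer: 7

Derivation:
t=0: arr=1 -> substrate=0 bound=1 product=0
t=1: arr=0 -> substrate=0 bound=1 product=0
t=2: arr=0 -> substrate=0 bound=1 product=0
t=3: arr=3 -> substrate=1 bound=2 product=1
t=4: arr=0 -> substrate=1 bound=2 product=1
t=5: arr=3 -> substrate=4 bound=2 product=1
t=6: arr=3 -> substrate=5 bound=2 product=3
t=7: arr=0 -> substrate=5 bound=2 product=3
t=8: arr=1 -> substrate=6 bound=2 product=3
t=9: arr=3 -> substrate=7 bound=2 product=5
t=10: arr=1 -> substrate=8 bound=2 product=5
t=11: arr=1 -> substrate=9 bound=2 product=5
t=12: arr=3 -> substrate=10 bound=2 product=7
t=13: arr=0 -> substrate=10 bound=2 product=7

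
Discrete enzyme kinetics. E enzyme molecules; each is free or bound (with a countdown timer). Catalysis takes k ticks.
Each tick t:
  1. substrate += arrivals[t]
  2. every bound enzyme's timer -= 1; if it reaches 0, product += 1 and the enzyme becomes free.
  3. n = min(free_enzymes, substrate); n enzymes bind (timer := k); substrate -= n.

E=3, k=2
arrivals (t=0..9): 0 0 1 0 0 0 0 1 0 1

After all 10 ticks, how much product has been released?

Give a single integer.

t=0: arr=0 -> substrate=0 bound=0 product=0
t=1: arr=0 -> substrate=0 bound=0 product=0
t=2: arr=1 -> substrate=0 bound=1 product=0
t=3: arr=0 -> substrate=0 bound=1 product=0
t=4: arr=0 -> substrate=0 bound=0 product=1
t=5: arr=0 -> substrate=0 bound=0 product=1
t=6: arr=0 -> substrate=0 bound=0 product=1
t=7: arr=1 -> substrate=0 bound=1 product=1
t=8: arr=0 -> substrate=0 bound=1 product=1
t=9: arr=1 -> substrate=0 bound=1 product=2

Answer: 2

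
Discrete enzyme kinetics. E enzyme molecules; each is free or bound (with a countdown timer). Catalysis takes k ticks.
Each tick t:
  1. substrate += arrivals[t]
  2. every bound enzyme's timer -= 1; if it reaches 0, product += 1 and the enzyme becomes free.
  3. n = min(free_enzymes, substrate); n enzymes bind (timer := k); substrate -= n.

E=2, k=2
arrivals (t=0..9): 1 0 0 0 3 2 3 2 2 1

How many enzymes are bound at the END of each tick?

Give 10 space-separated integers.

Answer: 1 1 0 0 2 2 2 2 2 2

Derivation:
t=0: arr=1 -> substrate=0 bound=1 product=0
t=1: arr=0 -> substrate=0 bound=1 product=0
t=2: arr=0 -> substrate=0 bound=0 product=1
t=3: arr=0 -> substrate=0 bound=0 product=1
t=4: arr=3 -> substrate=1 bound=2 product=1
t=5: arr=2 -> substrate=3 bound=2 product=1
t=6: arr=3 -> substrate=4 bound=2 product=3
t=7: arr=2 -> substrate=6 bound=2 product=3
t=8: arr=2 -> substrate=6 bound=2 product=5
t=9: arr=1 -> substrate=7 bound=2 product=5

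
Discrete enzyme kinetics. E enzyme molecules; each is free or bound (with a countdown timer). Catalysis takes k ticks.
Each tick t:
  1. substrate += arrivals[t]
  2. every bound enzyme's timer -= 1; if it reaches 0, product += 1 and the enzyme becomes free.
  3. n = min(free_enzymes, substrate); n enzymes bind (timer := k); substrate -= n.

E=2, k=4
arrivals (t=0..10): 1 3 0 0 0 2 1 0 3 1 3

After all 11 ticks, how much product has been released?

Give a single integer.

t=0: arr=1 -> substrate=0 bound=1 product=0
t=1: arr=3 -> substrate=2 bound=2 product=0
t=2: arr=0 -> substrate=2 bound=2 product=0
t=3: arr=0 -> substrate=2 bound=2 product=0
t=4: arr=0 -> substrate=1 bound=2 product=1
t=5: arr=2 -> substrate=2 bound=2 product=2
t=6: arr=1 -> substrate=3 bound=2 product=2
t=7: arr=0 -> substrate=3 bound=2 product=2
t=8: arr=3 -> substrate=5 bound=2 product=3
t=9: arr=1 -> substrate=5 bound=2 product=4
t=10: arr=3 -> substrate=8 bound=2 product=4

Answer: 4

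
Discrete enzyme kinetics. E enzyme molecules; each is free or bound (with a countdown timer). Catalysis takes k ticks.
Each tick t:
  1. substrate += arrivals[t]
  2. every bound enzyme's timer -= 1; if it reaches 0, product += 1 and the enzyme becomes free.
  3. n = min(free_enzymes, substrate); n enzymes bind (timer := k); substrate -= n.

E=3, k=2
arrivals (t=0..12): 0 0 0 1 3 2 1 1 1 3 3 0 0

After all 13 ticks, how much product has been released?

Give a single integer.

Answer: 12

Derivation:
t=0: arr=0 -> substrate=0 bound=0 product=0
t=1: arr=0 -> substrate=0 bound=0 product=0
t=2: arr=0 -> substrate=0 bound=0 product=0
t=3: arr=1 -> substrate=0 bound=1 product=0
t=4: arr=3 -> substrate=1 bound=3 product=0
t=5: arr=2 -> substrate=2 bound=3 product=1
t=6: arr=1 -> substrate=1 bound=3 product=3
t=7: arr=1 -> substrate=1 bound=3 product=4
t=8: arr=1 -> substrate=0 bound=3 product=6
t=9: arr=3 -> substrate=2 bound=3 product=7
t=10: arr=3 -> substrate=3 bound=3 product=9
t=11: arr=0 -> substrate=2 bound=3 product=10
t=12: arr=0 -> substrate=0 bound=3 product=12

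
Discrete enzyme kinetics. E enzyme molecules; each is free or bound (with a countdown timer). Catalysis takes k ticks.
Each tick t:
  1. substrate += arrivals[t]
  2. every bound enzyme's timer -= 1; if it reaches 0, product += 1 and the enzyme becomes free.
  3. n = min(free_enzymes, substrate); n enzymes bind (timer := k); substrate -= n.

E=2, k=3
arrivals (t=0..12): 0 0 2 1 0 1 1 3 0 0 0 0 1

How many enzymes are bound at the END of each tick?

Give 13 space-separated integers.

t=0: arr=0 -> substrate=0 bound=0 product=0
t=1: arr=0 -> substrate=0 bound=0 product=0
t=2: arr=2 -> substrate=0 bound=2 product=0
t=3: arr=1 -> substrate=1 bound=2 product=0
t=4: arr=0 -> substrate=1 bound=2 product=0
t=5: arr=1 -> substrate=0 bound=2 product=2
t=6: arr=1 -> substrate=1 bound=2 product=2
t=7: arr=3 -> substrate=4 bound=2 product=2
t=8: arr=0 -> substrate=2 bound=2 product=4
t=9: arr=0 -> substrate=2 bound=2 product=4
t=10: arr=0 -> substrate=2 bound=2 product=4
t=11: arr=0 -> substrate=0 bound=2 product=6
t=12: arr=1 -> substrate=1 bound=2 product=6

Answer: 0 0 2 2 2 2 2 2 2 2 2 2 2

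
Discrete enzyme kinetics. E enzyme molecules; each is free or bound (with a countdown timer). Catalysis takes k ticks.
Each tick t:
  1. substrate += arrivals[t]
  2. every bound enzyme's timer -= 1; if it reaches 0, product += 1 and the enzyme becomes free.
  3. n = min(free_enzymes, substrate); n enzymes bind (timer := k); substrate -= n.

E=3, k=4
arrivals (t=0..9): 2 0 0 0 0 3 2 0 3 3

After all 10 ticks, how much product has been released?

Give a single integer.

t=0: arr=2 -> substrate=0 bound=2 product=0
t=1: arr=0 -> substrate=0 bound=2 product=0
t=2: arr=0 -> substrate=0 bound=2 product=0
t=3: arr=0 -> substrate=0 bound=2 product=0
t=4: arr=0 -> substrate=0 bound=0 product=2
t=5: arr=3 -> substrate=0 bound=3 product=2
t=6: arr=2 -> substrate=2 bound=3 product=2
t=7: arr=0 -> substrate=2 bound=3 product=2
t=8: arr=3 -> substrate=5 bound=3 product=2
t=9: arr=3 -> substrate=5 bound=3 product=5

Answer: 5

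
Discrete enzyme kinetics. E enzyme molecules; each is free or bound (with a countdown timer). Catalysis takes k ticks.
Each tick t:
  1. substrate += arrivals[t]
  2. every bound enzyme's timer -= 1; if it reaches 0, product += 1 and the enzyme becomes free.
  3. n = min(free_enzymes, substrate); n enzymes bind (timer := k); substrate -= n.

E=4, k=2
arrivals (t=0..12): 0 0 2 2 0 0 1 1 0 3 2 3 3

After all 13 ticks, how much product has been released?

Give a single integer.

t=0: arr=0 -> substrate=0 bound=0 product=0
t=1: arr=0 -> substrate=0 bound=0 product=0
t=2: arr=2 -> substrate=0 bound=2 product=0
t=3: arr=2 -> substrate=0 bound=4 product=0
t=4: arr=0 -> substrate=0 bound=2 product=2
t=5: arr=0 -> substrate=0 bound=0 product=4
t=6: arr=1 -> substrate=0 bound=1 product=4
t=7: arr=1 -> substrate=0 bound=2 product=4
t=8: arr=0 -> substrate=0 bound=1 product=5
t=9: arr=3 -> substrate=0 bound=3 product=6
t=10: arr=2 -> substrate=1 bound=4 product=6
t=11: arr=3 -> substrate=1 bound=4 product=9
t=12: arr=3 -> substrate=3 bound=4 product=10

Answer: 10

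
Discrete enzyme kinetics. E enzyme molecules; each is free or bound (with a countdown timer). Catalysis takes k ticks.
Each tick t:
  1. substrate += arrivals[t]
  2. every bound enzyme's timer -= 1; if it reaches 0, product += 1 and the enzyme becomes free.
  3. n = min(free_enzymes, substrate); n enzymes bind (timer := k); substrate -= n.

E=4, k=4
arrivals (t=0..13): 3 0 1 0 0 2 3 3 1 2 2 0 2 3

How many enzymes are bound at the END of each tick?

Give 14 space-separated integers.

t=0: arr=3 -> substrate=0 bound=3 product=0
t=1: arr=0 -> substrate=0 bound=3 product=0
t=2: arr=1 -> substrate=0 bound=4 product=0
t=3: arr=0 -> substrate=0 bound=4 product=0
t=4: arr=0 -> substrate=0 bound=1 product=3
t=5: arr=2 -> substrate=0 bound=3 product=3
t=6: arr=3 -> substrate=1 bound=4 product=4
t=7: arr=3 -> substrate=4 bound=4 product=4
t=8: arr=1 -> substrate=5 bound=4 product=4
t=9: arr=2 -> substrate=5 bound=4 product=6
t=10: arr=2 -> substrate=5 bound=4 product=8
t=11: arr=0 -> substrate=5 bound=4 product=8
t=12: arr=2 -> substrate=7 bound=4 product=8
t=13: arr=3 -> substrate=8 bound=4 product=10

Answer: 3 3 4 4 1 3 4 4 4 4 4 4 4 4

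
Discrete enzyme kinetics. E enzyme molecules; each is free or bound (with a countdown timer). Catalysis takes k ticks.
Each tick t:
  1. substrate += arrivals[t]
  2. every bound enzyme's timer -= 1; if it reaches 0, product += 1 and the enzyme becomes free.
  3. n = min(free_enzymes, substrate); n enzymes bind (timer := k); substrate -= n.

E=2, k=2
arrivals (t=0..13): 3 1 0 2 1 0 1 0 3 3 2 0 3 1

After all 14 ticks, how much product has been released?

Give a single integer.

t=0: arr=3 -> substrate=1 bound=2 product=0
t=1: arr=1 -> substrate=2 bound=2 product=0
t=2: arr=0 -> substrate=0 bound=2 product=2
t=3: arr=2 -> substrate=2 bound=2 product=2
t=4: arr=1 -> substrate=1 bound=2 product=4
t=5: arr=0 -> substrate=1 bound=2 product=4
t=6: arr=1 -> substrate=0 bound=2 product=6
t=7: arr=0 -> substrate=0 bound=2 product=6
t=8: arr=3 -> substrate=1 bound=2 product=8
t=9: arr=3 -> substrate=4 bound=2 product=8
t=10: arr=2 -> substrate=4 bound=2 product=10
t=11: arr=0 -> substrate=4 bound=2 product=10
t=12: arr=3 -> substrate=5 bound=2 product=12
t=13: arr=1 -> substrate=6 bound=2 product=12

Answer: 12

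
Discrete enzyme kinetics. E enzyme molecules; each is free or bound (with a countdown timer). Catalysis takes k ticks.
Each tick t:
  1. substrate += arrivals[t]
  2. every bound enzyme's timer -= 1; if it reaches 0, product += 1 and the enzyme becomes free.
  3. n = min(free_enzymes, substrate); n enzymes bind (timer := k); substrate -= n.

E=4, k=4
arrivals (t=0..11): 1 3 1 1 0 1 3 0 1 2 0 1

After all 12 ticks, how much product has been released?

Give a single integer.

Answer: 8

Derivation:
t=0: arr=1 -> substrate=0 bound=1 product=0
t=1: arr=3 -> substrate=0 bound=4 product=0
t=2: arr=1 -> substrate=1 bound=4 product=0
t=3: arr=1 -> substrate=2 bound=4 product=0
t=4: arr=0 -> substrate=1 bound=4 product=1
t=5: arr=1 -> substrate=0 bound=3 product=4
t=6: arr=3 -> substrate=2 bound=4 product=4
t=7: arr=0 -> substrate=2 bound=4 product=4
t=8: arr=1 -> substrate=2 bound=4 product=5
t=9: arr=2 -> substrate=2 bound=4 product=7
t=10: arr=0 -> substrate=1 bound=4 product=8
t=11: arr=1 -> substrate=2 bound=4 product=8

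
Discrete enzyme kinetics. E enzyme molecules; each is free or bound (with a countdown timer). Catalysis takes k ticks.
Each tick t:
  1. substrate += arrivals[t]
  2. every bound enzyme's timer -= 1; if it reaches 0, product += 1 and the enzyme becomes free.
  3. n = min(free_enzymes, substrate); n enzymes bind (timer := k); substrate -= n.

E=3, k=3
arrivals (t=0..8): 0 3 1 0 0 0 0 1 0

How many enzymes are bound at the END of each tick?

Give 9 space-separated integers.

t=0: arr=0 -> substrate=0 bound=0 product=0
t=1: arr=3 -> substrate=0 bound=3 product=0
t=2: arr=1 -> substrate=1 bound=3 product=0
t=3: arr=0 -> substrate=1 bound=3 product=0
t=4: arr=0 -> substrate=0 bound=1 product=3
t=5: arr=0 -> substrate=0 bound=1 product=3
t=6: arr=0 -> substrate=0 bound=1 product=3
t=7: arr=1 -> substrate=0 bound=1 product=4
t=8: arr=0 -> substrate=0 bound=1 product=4

Answer: 0 3 3 3 1 1 1 1 1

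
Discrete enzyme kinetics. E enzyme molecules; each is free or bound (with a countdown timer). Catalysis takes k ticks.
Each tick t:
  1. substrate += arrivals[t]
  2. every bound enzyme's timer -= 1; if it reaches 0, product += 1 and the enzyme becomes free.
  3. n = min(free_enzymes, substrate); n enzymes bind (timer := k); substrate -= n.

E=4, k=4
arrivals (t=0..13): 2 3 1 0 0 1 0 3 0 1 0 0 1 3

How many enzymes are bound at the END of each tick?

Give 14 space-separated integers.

t=0: arr=2 -> substrate=0 bound=2 product=0
t=1: arr=3 -> substrate=1 bound=4 product=0
t=2: arr=1 -> substrate=2 bound=4 product=0
t=3: arr=0 -> substrate=2 bound=4 product=0
t=4: arr=0 -> substrate=0 bound=4 product=2
t=5: arr=1 -> substrate=0 bound=3 product=4
t=6: arr=0 -> substrate=0 bound=3 product=4
t=7: arr=3 -> substrate=2 bound=4 product=4
t=8: arr=0 -> substrate=0 bound=4 product=6
t=9: arr=1 -> substrate=0 bound=4 product=7
t=10: arr=0 -> substrate=0 bound=4 product=7
t=11: arr=0 -> substrate=0 bound=3 product=8
t=12: arr=1 -> substrate=0 bound=2 product=10
t=13: arr=3 -> substrate=0 bound=4 product=11

Answer: 2 4 4 4 4 3 3 4 4 4 4 3 2 4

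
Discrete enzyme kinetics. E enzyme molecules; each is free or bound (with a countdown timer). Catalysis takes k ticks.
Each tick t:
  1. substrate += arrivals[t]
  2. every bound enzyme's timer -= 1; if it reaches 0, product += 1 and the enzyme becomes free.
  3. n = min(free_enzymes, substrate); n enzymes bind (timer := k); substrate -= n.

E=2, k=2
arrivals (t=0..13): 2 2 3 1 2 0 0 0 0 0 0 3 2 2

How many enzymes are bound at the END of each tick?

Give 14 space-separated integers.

t=0: arr=2 -> substrate=0 bound=2 product=0
t=1: arr=2 -> substrate=2 bound=2 product=0
t=2: arr=3 -> substrate=3 bound=2 product=2
t=3: arr=1 -> substrate=4 bound=2 product=2
t=4: arr=2 -> substrate=4 bound=2 product=4
t=5: arr=0 -> substrate=4 bound=2 product=4
t=6: arr=0 -> substrate=2 bound=2 product=6
t=7: arr=0 -> substrate=2 bound=2 product=6
t=8: arr=0 -> substrate=0 bound=2 product=8
t=9: arr=0 -> substrate=0 bound=2 product=8
t=10: arr=0 -> substrate=0 bound=0 product=10
t=11: arr=3 -> substrate=1 bound=2 product=10
t=12: arr=2 -> substrate=3 bound=2 product=10
t=13: arr=2 -> substrate=3 bound=2 product=12

Answer: 2 2 2 2 2 2 2 2 2 2 0 2 2 2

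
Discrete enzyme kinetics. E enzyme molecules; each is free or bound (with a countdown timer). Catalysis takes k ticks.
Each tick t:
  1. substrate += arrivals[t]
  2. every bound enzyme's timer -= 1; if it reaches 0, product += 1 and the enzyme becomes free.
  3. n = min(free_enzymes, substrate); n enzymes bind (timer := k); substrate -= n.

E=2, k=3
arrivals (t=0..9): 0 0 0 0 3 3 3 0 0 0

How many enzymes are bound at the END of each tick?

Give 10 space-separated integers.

Answer: 0 0 0 0 2 2 2 2 2 2

Derivation:
t=0: arr=0 -> substrate=0 bound=0 product=0
t=1: arr=0 -> substrate=0 bound=0 product=0
t=2: arr=0 -> substrate=0 bound=0 product=0
t=3: arr=0 -> substrate=0 bound=0 product=0
t=4: arr=3 -> substrate=1 bound=2 product=0
t=5: arr=3 -> substrate=4 bound=2 product=0
t=6: arr=3 -> substrate=7 bound=2 product=0
t=7: arr=0 -> substrate=5 bound=2 product=2
t=8: arr=0 -> substrate=5 bound=2 product=2
t=9: arr=0 -> substrate=5 bound=2 product=2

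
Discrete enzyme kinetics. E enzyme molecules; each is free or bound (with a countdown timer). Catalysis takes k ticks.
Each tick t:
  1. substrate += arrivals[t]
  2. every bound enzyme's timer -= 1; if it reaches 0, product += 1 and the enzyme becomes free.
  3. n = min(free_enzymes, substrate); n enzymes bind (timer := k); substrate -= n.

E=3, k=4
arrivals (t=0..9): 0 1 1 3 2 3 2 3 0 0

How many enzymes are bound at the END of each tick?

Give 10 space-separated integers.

t=0: arr=0 -> substrate=0 bound=0 product=0
t=1: arr=1 -> substrate=0 bound=1 product=0
t=2: arr=1 -> substrate=0 bound=2 product=0
t=3: arr=3 -> substrate=2 bound=3 product=0
t=4: arr=2 -> substrate=4 bound=3 product=0
t=5: arr=3 -> substrate=6 bound=3 product=1
t=6: arr=2 -> substrate=7 bound=3 product=2
t=7: arr=3 -> substrate=9 bound=3 product=3
t=8: arr=0 -> substrate=9 bound=3 product=3
t=9: arr=0 -> substrate=8 bound=3 product=4

Answer: 0 1 2 3 3 3 3 3 3 3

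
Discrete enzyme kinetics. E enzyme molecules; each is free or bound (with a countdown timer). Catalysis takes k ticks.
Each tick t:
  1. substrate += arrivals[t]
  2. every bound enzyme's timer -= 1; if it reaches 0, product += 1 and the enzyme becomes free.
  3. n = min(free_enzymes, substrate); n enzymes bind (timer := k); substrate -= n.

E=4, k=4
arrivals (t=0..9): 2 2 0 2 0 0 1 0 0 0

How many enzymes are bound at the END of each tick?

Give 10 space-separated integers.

t=0: arr=2 -> substrate=0 bound=2 product=0
t=1: arr=2 -> substrate=0 bound=4 product=0
t=2: arr=0 -> substrate=0 bound=4 product=0
t=3: arr=2 -> substrate=2 bound=4 product=0
t=4: arr=0 -> substrate=0 bound=4 product=2
t=5: arr=0 -> substrate=0 bound=2 product=4
t=6: arr=1 -> substrate=0 bound=3 product=4
t=7: arr=0 -> substrate=0 bound=3 product=4
t=8: arr=0 -> substrate=0 bound=1 product=6
t=9: arr=0 -> substrate=0 bound=1 product=6

Answer: 2 4 4 4 4 2 3 3 1 1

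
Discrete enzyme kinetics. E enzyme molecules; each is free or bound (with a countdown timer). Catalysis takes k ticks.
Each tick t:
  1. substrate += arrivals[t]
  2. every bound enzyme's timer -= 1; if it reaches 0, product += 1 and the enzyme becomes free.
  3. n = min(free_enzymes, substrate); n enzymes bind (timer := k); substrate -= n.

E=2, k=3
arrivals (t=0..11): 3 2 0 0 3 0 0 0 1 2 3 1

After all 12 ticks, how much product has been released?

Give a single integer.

Answer: 6

Derivation:
t=0: arr=3 -> substrate=1 bound=2 product=0
t=1: arr=2 -> substrate=3 bound=2 product=0
t=2: arr=0 -> substrate=3 bound=2 product=0
t=3: arr=0 -> substrate=1 bound=2 product=2
t=4: arr=3 -> substrate=4 bound=2 product=2
t=5: arr=0 -> substrate=4 bound=2 product=2
t=6: arr=0 -> substrate=2 bound=2 product=4
t=7: arr=0 -> substrate=2 bound=2 product=4
t=8: arr=1 -> substrate=3 bound=2 product=4
t=9: arr=2 -> substrate=3 bound=2 product=6
t=10: arr=3 -> substrate=6 bound=2 product=6
t=11: arr=1 -> substrate=7 bound=2 product=6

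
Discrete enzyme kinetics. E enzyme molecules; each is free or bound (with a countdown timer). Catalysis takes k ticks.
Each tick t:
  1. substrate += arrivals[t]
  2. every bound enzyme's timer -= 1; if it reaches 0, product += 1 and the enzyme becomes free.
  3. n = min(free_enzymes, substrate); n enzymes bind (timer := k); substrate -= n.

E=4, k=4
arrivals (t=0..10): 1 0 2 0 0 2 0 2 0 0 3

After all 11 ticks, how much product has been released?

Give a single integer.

Answer: 5

Derivation:
t=0: arr=1 -> substrate=0 bound=1 product=0
t=1: arr=0 -> substrate=0 bound=1 product=0
t=2: arr=2 -> substrate=0 bound=3 product=0
t=3: arr=0 -> substrate=0 bound=3 product=0
t=4: arr=0 -> substrate=0 bound=2 product=1
t=5: arr=2 -> substrate=0 bound=4 product=1
t=6: arr=0 -> substrate=0 bound=2 product=3
t=7: arr=2 -> substrate=0 bound=4 product=3
t=8: arr=0 -> substrate=0 bound=4 product=3
t=9: arr=0 -> substrate=0 bound=2 product=5
t=10: arr=3 -> substrate=1 bound=4 product=5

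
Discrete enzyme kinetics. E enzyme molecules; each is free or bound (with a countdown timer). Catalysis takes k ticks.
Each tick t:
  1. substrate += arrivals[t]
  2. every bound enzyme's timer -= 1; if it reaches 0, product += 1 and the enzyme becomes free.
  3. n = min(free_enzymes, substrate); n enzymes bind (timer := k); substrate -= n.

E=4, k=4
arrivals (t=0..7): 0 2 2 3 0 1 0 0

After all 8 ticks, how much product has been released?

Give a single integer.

Answer: 4

Derivation:
t=0: arr=0 -> substrate=0 bound=0 product=0
t=1: arr=2 -> substrate=0 bound=2 product=0
t=2: arr=2 -> substrate=0 bound=4 product=0
t=3: arr=3 -> substrate=3 bound=4 product=0
t=4: arr=0 -> substrate=3 bound=4 product=0
t=5: arr=1 -> substrate=2 bound=4 product=2
t=6: arr=0 -> substrate=0 bound=4 product=4
t=7: arr=0 -> substrate=0 bound=4 product=4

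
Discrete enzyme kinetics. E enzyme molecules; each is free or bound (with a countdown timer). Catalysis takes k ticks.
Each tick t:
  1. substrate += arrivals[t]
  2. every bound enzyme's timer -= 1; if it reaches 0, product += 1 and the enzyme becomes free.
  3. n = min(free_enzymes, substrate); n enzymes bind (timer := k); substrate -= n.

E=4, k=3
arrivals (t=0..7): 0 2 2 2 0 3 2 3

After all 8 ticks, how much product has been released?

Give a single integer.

Answer: 6

Derivation:
t=0: arr=0 -> substrate=0 bound=0 product=0
t=1: arr=2 -> substrate=0 bound=2 product=0
t=2: arr=2 -> substrate=0 bound=4 product=0
t=3: arr=2 -> substrate=2 bound=4 product=0
t=4: arr=0 -> substrate=0 bound=4 product=2
t=5: arr=3 -> substrate=1 bound=4 product=4
t=6: arr=2 -> substrate=3 bound=4 product=4
t=7: arr=3 -> substrate=4 bound=4 product=6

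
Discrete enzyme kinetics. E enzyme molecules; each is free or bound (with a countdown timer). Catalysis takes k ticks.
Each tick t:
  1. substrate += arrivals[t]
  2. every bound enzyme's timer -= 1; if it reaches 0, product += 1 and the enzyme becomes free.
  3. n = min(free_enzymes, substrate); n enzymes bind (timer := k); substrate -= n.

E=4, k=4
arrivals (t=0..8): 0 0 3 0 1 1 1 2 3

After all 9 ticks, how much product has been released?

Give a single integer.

t=0: arr=0 -> substrate=0 bound=0 product=0
t=1: arr=0 -> substrate=0 bound=0 product=0
t=2: arr=3 -> substrate=0 bound=3 product=0
t=3: arr=0 -> substrate=0 bound=3 product=0
t=4: arr=1 -> substrate=0 bound=4 product=0
t=5: arr=1 -> substrate=1 bound=4 product=0
t=6: arr=1 -> substrate=0 bound=3 product=3
t=7: arr=2 -> substrate=1 bound=4 product=3
t=8: arr=3 -> substrate=3 bound=4 product=4

Answer: 4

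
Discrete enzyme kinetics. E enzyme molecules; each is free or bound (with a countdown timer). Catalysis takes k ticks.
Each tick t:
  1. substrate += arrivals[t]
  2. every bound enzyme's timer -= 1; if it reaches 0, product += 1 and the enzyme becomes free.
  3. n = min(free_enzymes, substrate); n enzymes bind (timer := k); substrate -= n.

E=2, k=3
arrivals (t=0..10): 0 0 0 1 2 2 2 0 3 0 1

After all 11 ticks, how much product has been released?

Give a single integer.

t=0: arr=0 -> substrate=0 bound=0 product=0
t=1: arr=0 -> substrate=0 bound=0 product=0
t=2: arr=0 -> substrate=0 bound=0 product=0
t=3: arr=1 -> substrate=0 bound=1 product=0
t=4: arr=2 -> substrate=1 bound=2 product=0
t=5: arr=2 -> substrate=3 bound=2 product=0
t=6: arr=2 -> substrate=4 bound=2 product=1
t=7: arr=0 -> substrate=3 bound=2 product=2
t=8: arr=3 -> substrate=6 bound=2 product=2
t=9: arr=0 -> substrate=5 bound=2 product=3
t=10: arr=1 -> substrate=5 bound=2 product=4

Answer: 4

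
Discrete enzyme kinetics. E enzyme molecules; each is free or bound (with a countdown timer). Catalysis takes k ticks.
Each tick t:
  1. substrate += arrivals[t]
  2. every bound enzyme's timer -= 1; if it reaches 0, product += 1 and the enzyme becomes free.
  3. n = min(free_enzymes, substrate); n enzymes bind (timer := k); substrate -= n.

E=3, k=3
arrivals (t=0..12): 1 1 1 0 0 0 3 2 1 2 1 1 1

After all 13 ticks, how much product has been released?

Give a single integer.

Answer: 9

Derivation:
t=0: arr=1 -> substrate=0 bound=1 product=0
t=1: arr=1 -> substrate=0 bound=2 product=0
t=2: arr=1 -> substrate=0 bound=3 product=0
t=3: arr=0 -> substrate=0 bound=2 product=1
t=4: arr=0 -> substrate=0 bound=1 product=2
t=5: arr=0 -> substrate=0 bound=0 product=3
t=6: arr=3 -> substrate=0 bound=3 product=3
t=7: arr=2 -> substrate=2 bound=3 product=3
t=8: arr=1 -> substrate=3 bound=3 product=3
t=9: arr=2 -> substrate=2 bound=3 product=6
t=10: arr=1 -> substrate=3 bound=3 product=6
t=11: arr=1 -> substrate=4 bound=3 product=6
t=12: arr=1 -> substrate=2 bound=3 product=9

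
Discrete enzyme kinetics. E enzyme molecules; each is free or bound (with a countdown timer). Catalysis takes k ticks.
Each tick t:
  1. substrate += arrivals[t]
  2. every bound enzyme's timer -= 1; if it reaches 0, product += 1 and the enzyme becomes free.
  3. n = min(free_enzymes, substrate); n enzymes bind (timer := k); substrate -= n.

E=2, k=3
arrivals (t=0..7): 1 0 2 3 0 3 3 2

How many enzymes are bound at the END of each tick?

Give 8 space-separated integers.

Answer: 1 1 2 2 2 2 2 2

Derivation:
t=0: arr=1 -> substrate=0 bound=1 product=0
t=1: arr=0 -> substrate=0 bound=1 product=0
t=2: arr=2 -> substrate=1 bound=2 product=0
t=3: arr=3 -> substrate=3 bound=2 product=1
t=4: arr=0 -> substrate=3 bound=2 product=1
t=5: arr=3 -> substrate=5 bound=2 product=2
t=6: arr=3 -> substrate=7 bound=2 product=3
t=7: arr=2 -> substrate=9 bound=2 product=3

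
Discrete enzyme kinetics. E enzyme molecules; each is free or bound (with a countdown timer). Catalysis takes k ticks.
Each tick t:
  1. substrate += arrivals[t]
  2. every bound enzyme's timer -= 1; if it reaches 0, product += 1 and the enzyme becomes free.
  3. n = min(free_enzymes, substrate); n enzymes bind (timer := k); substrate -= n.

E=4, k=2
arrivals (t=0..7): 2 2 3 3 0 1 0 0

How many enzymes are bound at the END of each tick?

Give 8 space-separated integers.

t=0: arr=2 -> substrate=0 bound=2 product=0
t=1: arr=2 -> substrate=0 bound=4 product=0
t=2: arr=3 -> substrate=1 bound=4 product=2
t=3: arr=3 -> substrate=2 bound=4 product=4
t=4: arr=0 -> substrate=0 bound=4 product=6
t=5: arr=1 -> substrate=0 bound=3 product=8
t=6: arr=0 -> substrate=0 bound=1 product=10
t=7: arr=0 -> substrate=0 bound=0 product=11

Answer: 2 4 4 4 4 3 1 0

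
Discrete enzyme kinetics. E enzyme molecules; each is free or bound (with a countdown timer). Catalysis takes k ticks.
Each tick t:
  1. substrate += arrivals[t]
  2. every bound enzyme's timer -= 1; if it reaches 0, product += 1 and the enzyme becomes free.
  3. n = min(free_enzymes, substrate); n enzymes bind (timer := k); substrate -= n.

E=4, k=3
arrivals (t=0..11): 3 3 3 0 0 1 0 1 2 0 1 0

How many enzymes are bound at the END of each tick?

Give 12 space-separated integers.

Answer: 3 4 4 4 4 4 3 3 4 3 3 2

Derivation:
t=0: arr=3 -> substrate=0 bound=3 product=0
t=1: arr=3 -> substrate=2 bound=4 product=0
t=2: arr=3 -> substrate=5 bound=4 product=0
t=3: arr=0 -> substrate=2 bound=4 product=3
t=4: arr=0 -> substrate=1 bound=4 product=4
t=5: arr=1 -> substrate=2 bound=4 product=4
t=6: arr=0 -> substrate=0 bound=3 product=7
t=7: arr=1 -> substrate=0 bound=3 product=8
t=8: arr=2 -> substrate=1 bound=4 product=8
t=9: arr=0 -> substrate=0 bound=3 product=10
t=10: arr=1 -> substrate=0 bound=3 product=11
t=11: arr=0 -> substrate=0 bound=2 product=12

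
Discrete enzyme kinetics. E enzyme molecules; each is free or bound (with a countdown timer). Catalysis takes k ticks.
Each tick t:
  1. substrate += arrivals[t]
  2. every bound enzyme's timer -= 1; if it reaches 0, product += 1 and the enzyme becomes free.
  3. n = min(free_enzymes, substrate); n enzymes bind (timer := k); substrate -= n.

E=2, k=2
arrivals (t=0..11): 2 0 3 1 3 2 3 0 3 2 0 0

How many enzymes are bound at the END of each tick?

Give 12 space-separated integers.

Answer: 2 2 2 2 2 2 2 2 2 2 2 2

Derivation:
t=0: arr=2 -> substrate=0 bound=2 product=0
t=1: arr=0 -> substrate=0 bound=2 product=0
t=2: arr=3 -> substrate=1 bound=2 product=2
t=3: arr=1 -> substrate=2 bound=2 product=2
t=4: arr=3 -> substrate=3 bound=2 product=4
t=5: arr=2 -> substrate=5 bound=2 product=4
t=6: arr=3 -> substrate=6 bound=2 product=6
t=7: arr=0 -> substrate=6 bound=2 product=6
t=8: arr=3 -> substrate=7 bound=2 product=8
t=9: arr=2 -> substrate=9 bound=2 product=8
t=10: arr=0 -> substrate=7 bound=2 product=10
t=11: arr=0 -> substrate=7 bound=2 product=10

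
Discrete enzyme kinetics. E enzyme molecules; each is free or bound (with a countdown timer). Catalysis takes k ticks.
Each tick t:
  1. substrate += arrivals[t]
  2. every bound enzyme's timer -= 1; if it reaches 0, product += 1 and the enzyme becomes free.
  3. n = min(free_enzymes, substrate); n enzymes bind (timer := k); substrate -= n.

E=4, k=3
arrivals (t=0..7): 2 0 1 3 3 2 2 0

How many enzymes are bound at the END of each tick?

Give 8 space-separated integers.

Answer: 2 2 3 4 4 4 4 4

Derivation:
t=0: arr=2 -> substrate=0 bound=2 product=0
t=1: arr=0 -> substrate=0 bound=2 product=0
t=2: arr=1 -> substrate=0 bound=3 product=0
t=3: arr=3 -> substrate=0 bound=4 product=2
t=4: arr=3 -> substrate=3 bound=4 product=2
t=5: arr=2 -> substrate=4 bound=4 product=3
t=6: arr=2 -> substrate=3 bound=4 product=6
t=7: arr=0 -> substrate=3 bound=4 product=6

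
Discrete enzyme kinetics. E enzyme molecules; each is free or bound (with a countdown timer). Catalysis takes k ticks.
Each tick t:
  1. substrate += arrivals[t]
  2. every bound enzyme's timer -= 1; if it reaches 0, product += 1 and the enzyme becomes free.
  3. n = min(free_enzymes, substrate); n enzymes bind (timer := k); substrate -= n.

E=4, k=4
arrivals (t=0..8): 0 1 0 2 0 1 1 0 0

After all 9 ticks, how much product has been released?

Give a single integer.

Answer: 3

Derivation:
t=0: arr=0 -> substrate=0 bound=0 product=0
t=1: arr=1 -> substrate=0 bound=1 product=0
t=2: arr=0 -> substrate=0 bound=1 product=0
t=3: arr=2 -> substrate=0 bound=3 product=0
t=4: arr=0 -> substrate=0 bound=3 product=0
t=5: arr=1 -> substrate=0 bound=3 product=1
t=6: arr=1 -> substrate=0 bound=4 product=1
t=7: arr=0 -> substrate=0 bound=2 product=3
t=8: arr=0 -> substrate=0 bound=2 product=3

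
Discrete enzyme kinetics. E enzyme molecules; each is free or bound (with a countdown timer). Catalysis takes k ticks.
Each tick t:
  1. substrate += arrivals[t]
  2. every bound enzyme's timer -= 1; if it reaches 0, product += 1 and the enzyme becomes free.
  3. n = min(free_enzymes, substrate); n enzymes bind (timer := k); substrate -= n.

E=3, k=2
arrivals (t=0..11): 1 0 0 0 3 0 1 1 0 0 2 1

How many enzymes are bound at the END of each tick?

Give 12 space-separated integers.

Answer: 1 1 0 0 3 3 1 2 1 0 2 3

Derivation:
t=0: arr=1 -> substrate=0 bound=1 product=0
t=1: arr=0 -> substrate=0 bound=1 product=0
t=2: arr=0 -> substrate=0 bound=0 product=1
t=3: arr=0 -> substrate=0 bound=0 product=1
t=4: arr=3 -> substrate=0 bound=3 product=1
t=5: arr=0 -> substrate=0 bound=3 product=1
t=6: arr=1 -> substrate=0 bound=1 product=4
t=7: arr=1 -> substrate=0 bound=2 product=4
t=8: arr=0 -> substrate=0 bound=1 product=5
t=9: arr=0 -> substrate=0 bound=0 product=6
t=10: arr=2 -> substrate=0 bound=2 product=6
t=11: arr=1 -> substrate=0 bound=3 product=6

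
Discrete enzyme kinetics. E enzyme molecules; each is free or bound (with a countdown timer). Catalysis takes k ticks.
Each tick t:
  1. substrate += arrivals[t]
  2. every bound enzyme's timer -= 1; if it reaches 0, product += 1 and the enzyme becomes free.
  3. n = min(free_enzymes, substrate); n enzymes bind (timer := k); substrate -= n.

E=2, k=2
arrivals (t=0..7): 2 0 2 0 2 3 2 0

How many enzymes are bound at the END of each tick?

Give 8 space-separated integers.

Answer: 2 2 2 2 2 2 2 2

Derivation:
t=0: arr=2 -> substrate=0 bound=2 product=0
t=1: arr=0 -> substrate=0 bound=2 product=0
t=2: arr=2 -> substrate=0 bound=2 product=2
t=3: arr=0 -> substrate=0 bound=2 product=2
t=4: arr=2 -> substrate=0 bound=2 product=4
t=5: arr=3 -> substrate=3 bound=2 product=4
t=6: arr=2 -> substrate=3 bound=2 product=6
t=7: arr=0 -> substrate=3 bound=2 product=6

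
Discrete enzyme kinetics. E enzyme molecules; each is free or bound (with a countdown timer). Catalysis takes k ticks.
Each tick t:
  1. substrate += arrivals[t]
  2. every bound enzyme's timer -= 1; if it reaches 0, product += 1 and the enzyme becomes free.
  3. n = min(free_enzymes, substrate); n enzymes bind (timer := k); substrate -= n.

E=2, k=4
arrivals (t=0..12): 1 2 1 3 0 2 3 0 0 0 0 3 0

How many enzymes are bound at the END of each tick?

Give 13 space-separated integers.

t=0: arr=1 -> substrate=0 bound=1 product=0
t=1: arr=2 -> substrate=1 bound=2 product=0
t=2: arr=1 -> substrate=2 bound=2 product=0
t=3: arr=3 -> substrate=5 bound=2 product=0
t=4: arr=0 -> substrate=4 bound=2 product=1
t=5: arr=2 -> substrate=5 bound=2 product=2
t=6: arr=3 -> substrate=8 bound=2 product=2
t=7: arr=0 -> substrate=8 bound=2 product=2
t=8: arr=0 -> substrate=7 bound=2 product=3
t=9: arr=0 -> substrate=6 bound=2 product=4
t=10: arr=0 -> substrate=6 bound=2 product=4
t=11: arr=3 -> substrate=9 bound=2 product=4
t=12: arr=0 -> substrate=8 bound=2 product=5

Answer: 1 2 2 2 2 2 2 2 2 2 2 2 2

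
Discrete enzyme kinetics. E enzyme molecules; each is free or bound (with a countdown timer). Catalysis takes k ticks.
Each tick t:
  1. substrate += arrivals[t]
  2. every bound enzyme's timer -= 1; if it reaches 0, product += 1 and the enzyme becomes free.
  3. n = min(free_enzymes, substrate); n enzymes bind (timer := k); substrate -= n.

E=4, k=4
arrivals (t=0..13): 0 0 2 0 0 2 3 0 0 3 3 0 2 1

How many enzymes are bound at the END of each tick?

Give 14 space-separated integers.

Answer: 0 0 2 2 2 4 4 4 4 4 4 4 4 4

Derivation:
t=0: arr=0 -> substrate=0 bound=0 product=0
t=1: arr=0 -> substrate=0 bound=0 product=0
t=2: arr=2 -> substrate=0 bound=2 product=0
t=3: arr=0 -> substrate=0 bound=2 product=0
t=4: arr=0 -> substrate=0 bound=2 product=0
t=5: arr=2 -> substrate=0 bound=4 product=0
t=6: arr=3 -> substrate=1 bound=4 product=2
t=7: arr=0 -> substrate=1 bound=4 product=2
t=8: arr=0 -> substrate=1 bound=4 product=2
t=9: arr=3 -> substrate=2 bound=4 product=4
t=10: arr=3 -> substrate=3 bound=4 product=6
t=11: arr=0 -> substrate=3 bound=4 product=6
t=12: arr=2 -> substrate=5 bound=4 product=6
t=13: arr=1 -> substrate=4 bound=4 product=8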